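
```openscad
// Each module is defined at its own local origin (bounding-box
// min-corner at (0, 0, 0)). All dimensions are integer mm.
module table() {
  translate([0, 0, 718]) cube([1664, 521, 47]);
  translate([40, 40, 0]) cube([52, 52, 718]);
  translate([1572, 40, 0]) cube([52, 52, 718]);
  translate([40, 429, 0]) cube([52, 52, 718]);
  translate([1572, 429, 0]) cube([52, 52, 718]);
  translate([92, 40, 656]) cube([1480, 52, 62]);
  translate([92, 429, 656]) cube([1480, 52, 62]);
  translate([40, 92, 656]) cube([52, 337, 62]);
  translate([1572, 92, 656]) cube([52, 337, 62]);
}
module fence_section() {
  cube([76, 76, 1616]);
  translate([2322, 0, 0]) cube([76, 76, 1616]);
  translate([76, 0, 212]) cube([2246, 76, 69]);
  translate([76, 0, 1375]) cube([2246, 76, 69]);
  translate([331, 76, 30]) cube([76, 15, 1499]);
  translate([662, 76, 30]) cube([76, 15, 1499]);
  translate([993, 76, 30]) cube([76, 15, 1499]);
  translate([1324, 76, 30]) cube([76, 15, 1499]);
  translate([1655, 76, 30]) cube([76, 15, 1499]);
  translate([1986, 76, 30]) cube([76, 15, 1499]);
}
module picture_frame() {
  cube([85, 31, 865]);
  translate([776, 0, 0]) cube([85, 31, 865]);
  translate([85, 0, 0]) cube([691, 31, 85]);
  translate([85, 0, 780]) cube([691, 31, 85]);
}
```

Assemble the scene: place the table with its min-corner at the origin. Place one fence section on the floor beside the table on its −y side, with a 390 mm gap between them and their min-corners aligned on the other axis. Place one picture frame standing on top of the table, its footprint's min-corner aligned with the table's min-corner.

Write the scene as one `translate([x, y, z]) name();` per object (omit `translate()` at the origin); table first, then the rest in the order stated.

table();
translate([0, -481, 0]) fence_section();
translate([0, 0, 765]) picture_frame();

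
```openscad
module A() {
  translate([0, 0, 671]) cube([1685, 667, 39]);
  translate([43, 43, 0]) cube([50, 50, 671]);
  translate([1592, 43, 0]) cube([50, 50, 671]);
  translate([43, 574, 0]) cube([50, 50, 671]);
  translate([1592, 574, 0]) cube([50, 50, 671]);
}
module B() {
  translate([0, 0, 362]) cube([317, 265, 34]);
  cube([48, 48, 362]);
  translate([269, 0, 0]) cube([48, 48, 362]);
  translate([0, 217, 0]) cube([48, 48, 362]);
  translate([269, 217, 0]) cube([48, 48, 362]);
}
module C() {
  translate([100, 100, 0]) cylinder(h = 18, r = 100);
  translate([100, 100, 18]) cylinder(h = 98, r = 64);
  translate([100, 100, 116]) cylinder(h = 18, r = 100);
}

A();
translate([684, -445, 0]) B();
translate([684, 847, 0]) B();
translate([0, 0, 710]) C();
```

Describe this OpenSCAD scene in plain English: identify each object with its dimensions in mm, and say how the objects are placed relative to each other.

A is a rectangular dining table. The top is 1685×667×39 mm with its upper surface at z = 710 mm. It stands on four 50×50 mm square legs, each inset 43 mm from the nearest pair of top edges, running from the floor to the underside of the top.

B is a four-legged stool. The seat is a 317×265×34 mm slab whose top surface is at z = 396 mm; four square legs, each 48×48 mm in cross-section, run from the floor (z = 0) to the underside of the seat, each flush with a corner of the seat.

C is a spool: two coaxial disc flanges of radius 100 mm and thickness 18 mm, joined by a core cylinder of radius 64 mm and height 98 mm. The lower flange rests on z = 0 and the three cylinders share a vertical axis.

Two stools sit around the table at the −y, +y sides. The spool is on top of the table.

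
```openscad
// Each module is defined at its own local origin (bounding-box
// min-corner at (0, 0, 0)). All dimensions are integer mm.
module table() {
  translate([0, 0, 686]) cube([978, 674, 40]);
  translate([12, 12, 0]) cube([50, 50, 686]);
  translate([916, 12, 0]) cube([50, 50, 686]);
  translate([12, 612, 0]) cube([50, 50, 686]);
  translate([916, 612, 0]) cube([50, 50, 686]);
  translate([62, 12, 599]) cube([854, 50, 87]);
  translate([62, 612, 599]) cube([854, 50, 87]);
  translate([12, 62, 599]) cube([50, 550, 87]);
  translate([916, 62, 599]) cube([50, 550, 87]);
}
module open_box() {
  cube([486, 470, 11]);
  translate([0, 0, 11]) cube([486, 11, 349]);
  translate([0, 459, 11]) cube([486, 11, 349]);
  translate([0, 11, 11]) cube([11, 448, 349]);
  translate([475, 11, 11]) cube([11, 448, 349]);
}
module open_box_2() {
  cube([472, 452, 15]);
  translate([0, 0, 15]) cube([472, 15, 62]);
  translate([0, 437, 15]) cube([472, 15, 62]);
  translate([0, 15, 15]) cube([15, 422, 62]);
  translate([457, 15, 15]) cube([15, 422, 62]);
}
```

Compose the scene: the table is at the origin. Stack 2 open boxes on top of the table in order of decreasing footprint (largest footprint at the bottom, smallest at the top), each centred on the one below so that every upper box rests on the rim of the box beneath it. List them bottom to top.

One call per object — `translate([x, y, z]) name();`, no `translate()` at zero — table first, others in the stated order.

table();
translate([246, 102, 726]) open_box();
translate([253, 111, 1086]) open_box_2();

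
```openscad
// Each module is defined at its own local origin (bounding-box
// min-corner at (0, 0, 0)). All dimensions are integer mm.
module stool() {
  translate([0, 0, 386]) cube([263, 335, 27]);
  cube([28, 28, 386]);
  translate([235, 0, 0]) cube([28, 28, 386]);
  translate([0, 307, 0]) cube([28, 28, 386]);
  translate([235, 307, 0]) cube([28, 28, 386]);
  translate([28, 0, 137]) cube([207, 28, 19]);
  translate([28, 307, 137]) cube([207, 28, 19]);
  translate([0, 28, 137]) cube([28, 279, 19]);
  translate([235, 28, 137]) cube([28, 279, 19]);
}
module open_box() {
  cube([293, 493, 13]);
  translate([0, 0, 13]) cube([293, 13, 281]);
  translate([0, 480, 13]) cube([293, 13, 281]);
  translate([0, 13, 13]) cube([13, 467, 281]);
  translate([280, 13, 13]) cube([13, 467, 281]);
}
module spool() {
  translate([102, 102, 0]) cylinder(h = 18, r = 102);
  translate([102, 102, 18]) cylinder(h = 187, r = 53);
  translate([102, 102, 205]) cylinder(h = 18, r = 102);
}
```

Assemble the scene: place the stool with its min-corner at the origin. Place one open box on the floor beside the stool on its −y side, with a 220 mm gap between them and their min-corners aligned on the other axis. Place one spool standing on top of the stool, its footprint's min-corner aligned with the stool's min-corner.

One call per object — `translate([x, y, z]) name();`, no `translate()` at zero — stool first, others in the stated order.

stool();
translate([0, -713, 0]) open_box();
translate([0, 0, 413]) spool();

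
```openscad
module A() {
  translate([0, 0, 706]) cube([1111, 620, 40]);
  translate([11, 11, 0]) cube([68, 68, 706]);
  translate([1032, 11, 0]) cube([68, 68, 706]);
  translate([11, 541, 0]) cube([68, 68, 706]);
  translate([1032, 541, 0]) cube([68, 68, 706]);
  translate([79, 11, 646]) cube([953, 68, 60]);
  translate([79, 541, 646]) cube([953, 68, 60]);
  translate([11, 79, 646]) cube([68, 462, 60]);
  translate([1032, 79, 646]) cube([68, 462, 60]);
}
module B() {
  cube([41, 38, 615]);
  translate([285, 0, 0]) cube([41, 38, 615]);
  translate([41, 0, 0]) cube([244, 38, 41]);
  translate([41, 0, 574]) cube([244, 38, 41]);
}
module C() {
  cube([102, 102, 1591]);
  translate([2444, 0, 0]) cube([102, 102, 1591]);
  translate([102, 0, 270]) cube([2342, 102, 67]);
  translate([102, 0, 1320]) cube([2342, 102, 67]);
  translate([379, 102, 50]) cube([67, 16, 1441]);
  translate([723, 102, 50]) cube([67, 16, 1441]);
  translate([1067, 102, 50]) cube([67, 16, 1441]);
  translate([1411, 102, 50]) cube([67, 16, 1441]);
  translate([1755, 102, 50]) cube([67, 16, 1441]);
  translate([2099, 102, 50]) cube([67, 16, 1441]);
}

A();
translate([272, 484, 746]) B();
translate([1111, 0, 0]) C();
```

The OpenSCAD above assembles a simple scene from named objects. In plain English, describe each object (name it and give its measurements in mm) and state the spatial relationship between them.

A is a rectangular dining table. The top is 1111×620×40 mm with its upper surface at z = 746 mm. It stands on four 68×68 mm square legs, each inset 11 mm from the nearest pair of top edges, running from the floor to the underside of the top. Four apron rails, 68 mm thick and 60 mm tall, run between adjacent legs with their top edges flush with the underside of the top and their outer faces flush with the legs' outer faces.

B is a picture frame with a 244×533 mm rectangular opening (x by z) and a uniform 41 mm border on every side. Frame depth is 38 mm along y. It is built from two vertical stiles running the full outside height and two horizontal rails spanning the gap between the stiles.

C is a fence section. Two 102×102 mm posts, 1591 mm tall, stand on the floor with a clear span of 2342 mm between their inner faces. Two horizontal rails of 102×67 mm section span the gap between the posts with their undersides at z = 270 mm and z = 1320 mm, flush with the posts' −y face. 6 pickets, each 67 mm wide, 16 mm thick and 1441 mm tall, are fixed to the +y face of the rails with their bottoms at z = 50 mm, evenly spaced across the span with equal gaps (rounded down to the nearest mm) at the −x end and between each pair — any rounding remainder accumulates at the +x end.

The picture frame is on top of the table. The fence section is against the table's +x side, with their −y faces flush.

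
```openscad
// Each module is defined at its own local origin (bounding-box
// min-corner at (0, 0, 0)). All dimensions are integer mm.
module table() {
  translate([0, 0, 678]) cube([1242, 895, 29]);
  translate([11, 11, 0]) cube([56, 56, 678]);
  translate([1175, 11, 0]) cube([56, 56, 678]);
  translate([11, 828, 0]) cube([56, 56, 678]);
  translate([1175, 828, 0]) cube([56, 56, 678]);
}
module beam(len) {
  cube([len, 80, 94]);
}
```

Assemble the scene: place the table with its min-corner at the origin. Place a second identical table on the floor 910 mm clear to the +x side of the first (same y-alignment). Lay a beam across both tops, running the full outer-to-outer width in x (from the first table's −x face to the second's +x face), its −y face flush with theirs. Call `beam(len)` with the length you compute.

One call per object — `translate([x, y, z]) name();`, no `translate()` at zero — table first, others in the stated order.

table();
translate([2152, 0, 0]) table();
translate([0, 0, 707]) beam(3394);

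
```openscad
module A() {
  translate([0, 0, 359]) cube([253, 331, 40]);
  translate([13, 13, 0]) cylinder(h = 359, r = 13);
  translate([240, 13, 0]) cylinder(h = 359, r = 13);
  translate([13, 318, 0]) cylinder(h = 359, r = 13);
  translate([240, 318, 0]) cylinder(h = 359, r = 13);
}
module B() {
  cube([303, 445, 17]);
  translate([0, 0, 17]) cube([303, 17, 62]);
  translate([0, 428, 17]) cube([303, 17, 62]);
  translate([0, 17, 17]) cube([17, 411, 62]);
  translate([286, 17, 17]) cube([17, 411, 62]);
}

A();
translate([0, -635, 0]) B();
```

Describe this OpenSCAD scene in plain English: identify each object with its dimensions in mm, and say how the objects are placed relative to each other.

A is a four-legged stool. The seat is 253×331 mm, 40 mm thick, top at z = 399 mm. It stands on four round legs, each 26 mm in diameter, from z = 0 to the seat underside, each leg's axis is inset half a diameter from the nearest pair of seat edges (so the leg's bounding box is flush with the corner).

B is an open-topped rectangular box: outside dimensions 303×445×79 mm, with a uniform wall and base thickness of 17 mm. The base is a full 303×445 slab on the floor; four walls sit on top of the base. The front and back walls (the −y and +y sides) span the full width; the two side walls fit between them.

The open box is on the floor beside the stool on its −y side.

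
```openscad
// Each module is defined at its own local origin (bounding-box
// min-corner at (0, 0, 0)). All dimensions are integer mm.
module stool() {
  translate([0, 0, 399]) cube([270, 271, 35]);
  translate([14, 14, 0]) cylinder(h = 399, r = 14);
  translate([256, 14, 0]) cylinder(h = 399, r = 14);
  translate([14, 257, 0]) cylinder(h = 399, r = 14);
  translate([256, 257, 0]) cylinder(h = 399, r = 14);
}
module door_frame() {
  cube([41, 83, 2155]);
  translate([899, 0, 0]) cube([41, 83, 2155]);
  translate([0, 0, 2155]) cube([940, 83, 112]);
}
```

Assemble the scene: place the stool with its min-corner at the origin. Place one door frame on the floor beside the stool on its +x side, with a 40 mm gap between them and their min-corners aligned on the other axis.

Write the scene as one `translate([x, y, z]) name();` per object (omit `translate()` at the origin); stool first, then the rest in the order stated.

stool();
translate([310, 0, 0]) door_frame();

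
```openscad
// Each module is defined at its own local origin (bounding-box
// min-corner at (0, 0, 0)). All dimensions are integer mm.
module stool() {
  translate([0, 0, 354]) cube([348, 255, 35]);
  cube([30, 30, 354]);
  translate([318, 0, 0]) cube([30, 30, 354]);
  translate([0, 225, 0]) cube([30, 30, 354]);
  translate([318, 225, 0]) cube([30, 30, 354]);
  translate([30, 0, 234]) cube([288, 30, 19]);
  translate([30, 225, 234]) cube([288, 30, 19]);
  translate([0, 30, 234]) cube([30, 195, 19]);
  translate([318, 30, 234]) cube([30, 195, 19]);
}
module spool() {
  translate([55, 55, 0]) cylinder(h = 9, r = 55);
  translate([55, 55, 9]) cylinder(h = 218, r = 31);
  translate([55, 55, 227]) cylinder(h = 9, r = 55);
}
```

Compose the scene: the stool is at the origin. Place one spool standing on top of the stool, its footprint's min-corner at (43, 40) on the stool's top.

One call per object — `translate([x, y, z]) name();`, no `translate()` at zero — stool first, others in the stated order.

stool();
translate([43, 40, 389]) spool();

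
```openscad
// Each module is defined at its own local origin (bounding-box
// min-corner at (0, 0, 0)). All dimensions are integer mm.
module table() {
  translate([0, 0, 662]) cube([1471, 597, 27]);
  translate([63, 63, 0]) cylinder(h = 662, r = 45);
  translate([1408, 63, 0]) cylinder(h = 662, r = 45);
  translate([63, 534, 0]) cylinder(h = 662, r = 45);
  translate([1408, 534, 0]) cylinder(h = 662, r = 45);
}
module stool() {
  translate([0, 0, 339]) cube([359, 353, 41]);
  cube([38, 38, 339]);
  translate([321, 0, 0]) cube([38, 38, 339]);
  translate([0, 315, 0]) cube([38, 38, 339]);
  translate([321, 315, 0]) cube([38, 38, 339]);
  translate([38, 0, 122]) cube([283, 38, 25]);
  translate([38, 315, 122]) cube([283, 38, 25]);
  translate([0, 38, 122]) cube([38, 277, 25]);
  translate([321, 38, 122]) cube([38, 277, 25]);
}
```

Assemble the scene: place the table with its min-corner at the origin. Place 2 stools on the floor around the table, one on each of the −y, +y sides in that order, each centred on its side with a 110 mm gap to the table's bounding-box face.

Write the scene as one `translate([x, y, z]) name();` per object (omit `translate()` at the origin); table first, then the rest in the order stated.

table();
translate([556, -463, 0]) stool();
translate([556, 707, 0]) stool();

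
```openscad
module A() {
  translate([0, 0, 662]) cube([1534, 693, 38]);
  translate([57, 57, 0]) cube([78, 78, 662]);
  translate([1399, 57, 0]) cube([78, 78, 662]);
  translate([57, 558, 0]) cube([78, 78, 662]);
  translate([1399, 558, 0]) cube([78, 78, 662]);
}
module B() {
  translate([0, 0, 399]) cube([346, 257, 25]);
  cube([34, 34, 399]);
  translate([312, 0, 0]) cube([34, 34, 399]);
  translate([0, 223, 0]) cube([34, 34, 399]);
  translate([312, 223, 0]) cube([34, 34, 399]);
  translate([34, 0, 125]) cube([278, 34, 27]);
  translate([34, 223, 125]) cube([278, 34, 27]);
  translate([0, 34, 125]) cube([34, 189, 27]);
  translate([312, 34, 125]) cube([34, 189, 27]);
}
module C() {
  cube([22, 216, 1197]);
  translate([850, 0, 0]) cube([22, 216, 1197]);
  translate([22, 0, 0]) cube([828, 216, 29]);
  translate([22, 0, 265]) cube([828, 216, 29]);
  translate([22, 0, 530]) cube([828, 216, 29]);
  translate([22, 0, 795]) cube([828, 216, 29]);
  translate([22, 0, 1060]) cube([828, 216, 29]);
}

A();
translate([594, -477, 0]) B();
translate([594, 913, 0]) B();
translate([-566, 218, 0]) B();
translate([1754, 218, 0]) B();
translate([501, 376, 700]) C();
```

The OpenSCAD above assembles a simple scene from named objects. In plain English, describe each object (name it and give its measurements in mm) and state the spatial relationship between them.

A is a table with a 1534×693 mm rectangular top, 38 mm thick, top surface at z = 700 mm, supported by four 78×78 mm square legs, each inset 57 mm from the nearest pair of top edges, running from the floor.

B is a four-legged stool. The seat is a 346×257×25 mm slab whose top surface is at z = 424 mm; four square legs, each 34×34 mm in cross-section, run from the floor (z = 0) to the underside of the seat, each flush with a corner of the seat. Four stretchers, 34 mm wide and 27 mm tall, connect adjacent legs with their undersides at z = 125 mm, each running between the inner faces of the legs it joins and aligned with the legs' outer faces on the other axis.

C is a bookshelf 872 mm wide overall, 216 mm deep and 1197 mm tall. The two sides are 22 mm thick vertical panels. 5 horizontal shelves of 29 mm thickness span between the inner faces of the sides; the lowest shelf sits on the floor and shelves are stacked with a clear vertical gap of 236 mm between each pair.

Four stools sit around the table at the −y, +y, −x, +x sides. The bookshelf is on top of the table.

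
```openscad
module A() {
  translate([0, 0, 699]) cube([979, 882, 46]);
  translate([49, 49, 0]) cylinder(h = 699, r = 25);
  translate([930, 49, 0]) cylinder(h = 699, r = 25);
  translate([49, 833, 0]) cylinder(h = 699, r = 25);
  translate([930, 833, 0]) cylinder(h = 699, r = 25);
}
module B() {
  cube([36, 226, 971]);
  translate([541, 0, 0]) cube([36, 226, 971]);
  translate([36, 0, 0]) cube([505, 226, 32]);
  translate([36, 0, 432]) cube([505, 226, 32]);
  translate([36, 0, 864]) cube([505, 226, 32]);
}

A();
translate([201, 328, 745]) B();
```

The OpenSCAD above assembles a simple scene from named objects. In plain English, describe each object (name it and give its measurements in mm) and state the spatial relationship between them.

A is a rectangular dining table. The top is 979×882×46 mm with its upper surface at z = 745 mm. It stands on four round legs of 50 mm diameter, each leg's bounding box inset 24 mm from the nearest pair of top edges, running from the floor to the underside of the top.

B is a bookshelf 577 mm wide overall, 226 mm deep and 971 mm tall. The two sides are 36 mm thick vertical panels. 3 horizontal shelves of 32 mm thickness span between the inner faces of the sides; the lowest shelf sits on the floor and shelves are stacked with a clear vertical gap of 400 mm between each pair.

The bookshelf is on top of the table, centred.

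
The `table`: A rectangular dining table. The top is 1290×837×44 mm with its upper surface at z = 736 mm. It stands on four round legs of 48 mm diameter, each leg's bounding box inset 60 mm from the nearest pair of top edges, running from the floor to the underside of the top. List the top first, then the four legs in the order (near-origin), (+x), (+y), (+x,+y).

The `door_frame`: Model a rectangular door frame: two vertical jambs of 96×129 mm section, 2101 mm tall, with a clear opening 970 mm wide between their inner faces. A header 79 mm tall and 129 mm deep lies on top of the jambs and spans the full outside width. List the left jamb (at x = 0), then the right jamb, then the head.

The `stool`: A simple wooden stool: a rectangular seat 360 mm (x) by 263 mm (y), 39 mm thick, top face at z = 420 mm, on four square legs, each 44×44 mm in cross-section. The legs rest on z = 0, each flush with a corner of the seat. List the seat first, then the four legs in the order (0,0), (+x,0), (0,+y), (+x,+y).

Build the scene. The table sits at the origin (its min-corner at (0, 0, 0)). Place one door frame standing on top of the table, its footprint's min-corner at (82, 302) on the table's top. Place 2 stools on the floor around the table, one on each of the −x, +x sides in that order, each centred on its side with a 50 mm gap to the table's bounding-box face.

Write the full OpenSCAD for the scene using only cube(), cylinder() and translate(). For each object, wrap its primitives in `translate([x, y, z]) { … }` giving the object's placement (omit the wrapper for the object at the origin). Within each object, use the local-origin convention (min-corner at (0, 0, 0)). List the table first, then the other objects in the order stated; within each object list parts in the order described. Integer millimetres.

translate([0, 0, 692]) cube([1290, 837, 44]);
translate([84, 84, 0]) cylinder(h = 692, r = 24);
translate([1206, 84, 0]) cylinder(h = 692, r = 24);
translate([84, 753, 0]) cylinder(h = 692, r = 24);
translate([1206, 753, 0]) cylinder(h = 692, r = 24);
translate([82, 302, 736]) {
  cube([96, 129, 2101]);
  translate([1066, 0, 0]) cube([96, 129, 2101]);
  translate([0, 0, 2101]) cube([1162, 129, 79]);
}
translate([-410, 287, 0]) {
  translate([0, 0, 381]) cube([360, 263, 39]);
  cube([44, 44, 381]);
  translate([316, 0, 0]) cube([44, 44, 381]);
  translate([0, 219, 0]) cube([44, 44, 381]);
  translate([316, 219, 0]) cube([44, 44, 381]);
}
translate([1340, 287, 0]) {
  translate([0, 0, 381]) cube([360, 263, 39]);
  cube([44, 44, 381]);
  translate([316, 0, 0]) cube([44, 44, 381]);
  translate([0, 219, 0]) cube([44, 44, 381]);
  translate([316, 219, 0]) cube([44, 44, 381]);
}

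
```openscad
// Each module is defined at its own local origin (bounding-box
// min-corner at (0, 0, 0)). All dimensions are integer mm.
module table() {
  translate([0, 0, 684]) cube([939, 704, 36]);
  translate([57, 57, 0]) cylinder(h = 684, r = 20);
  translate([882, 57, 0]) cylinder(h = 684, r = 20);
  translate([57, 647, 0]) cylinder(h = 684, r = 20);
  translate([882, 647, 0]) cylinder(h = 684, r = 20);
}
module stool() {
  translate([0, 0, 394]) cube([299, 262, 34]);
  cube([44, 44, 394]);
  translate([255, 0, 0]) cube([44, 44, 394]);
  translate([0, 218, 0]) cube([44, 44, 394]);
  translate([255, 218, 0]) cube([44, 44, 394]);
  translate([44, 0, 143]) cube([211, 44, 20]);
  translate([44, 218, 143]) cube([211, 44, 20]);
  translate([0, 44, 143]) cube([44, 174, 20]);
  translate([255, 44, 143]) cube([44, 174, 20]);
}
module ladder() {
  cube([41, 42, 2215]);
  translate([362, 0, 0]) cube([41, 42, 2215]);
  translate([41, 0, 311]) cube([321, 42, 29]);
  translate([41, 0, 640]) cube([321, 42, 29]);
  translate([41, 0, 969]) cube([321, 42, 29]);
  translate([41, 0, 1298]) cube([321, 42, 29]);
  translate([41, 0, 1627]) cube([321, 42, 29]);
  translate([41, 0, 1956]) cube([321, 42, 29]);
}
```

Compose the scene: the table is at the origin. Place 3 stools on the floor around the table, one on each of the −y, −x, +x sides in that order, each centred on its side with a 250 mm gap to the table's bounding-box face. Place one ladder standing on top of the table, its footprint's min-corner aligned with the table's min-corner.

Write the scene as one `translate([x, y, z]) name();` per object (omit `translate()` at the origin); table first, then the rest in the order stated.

table();
translate([320, -512, 0]) stool();
translate([-549, 221, 0]) stool();
translate([1189, 221, 0]) stool();
translate([0, 0, 720]) ladder();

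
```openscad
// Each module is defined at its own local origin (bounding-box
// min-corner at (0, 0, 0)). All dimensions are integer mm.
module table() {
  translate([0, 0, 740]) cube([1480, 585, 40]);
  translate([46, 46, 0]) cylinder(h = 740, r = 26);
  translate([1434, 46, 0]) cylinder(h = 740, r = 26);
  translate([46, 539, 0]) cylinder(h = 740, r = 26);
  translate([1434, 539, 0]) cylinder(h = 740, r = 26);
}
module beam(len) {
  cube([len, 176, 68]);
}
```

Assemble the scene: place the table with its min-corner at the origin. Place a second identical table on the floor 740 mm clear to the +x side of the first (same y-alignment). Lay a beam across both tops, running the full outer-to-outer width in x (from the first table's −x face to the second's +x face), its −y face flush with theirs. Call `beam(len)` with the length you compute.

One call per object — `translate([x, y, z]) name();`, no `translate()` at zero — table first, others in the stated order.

table();
translate([2220, 0, 0]) table();
translate([0, 0, 780]) beam(3700);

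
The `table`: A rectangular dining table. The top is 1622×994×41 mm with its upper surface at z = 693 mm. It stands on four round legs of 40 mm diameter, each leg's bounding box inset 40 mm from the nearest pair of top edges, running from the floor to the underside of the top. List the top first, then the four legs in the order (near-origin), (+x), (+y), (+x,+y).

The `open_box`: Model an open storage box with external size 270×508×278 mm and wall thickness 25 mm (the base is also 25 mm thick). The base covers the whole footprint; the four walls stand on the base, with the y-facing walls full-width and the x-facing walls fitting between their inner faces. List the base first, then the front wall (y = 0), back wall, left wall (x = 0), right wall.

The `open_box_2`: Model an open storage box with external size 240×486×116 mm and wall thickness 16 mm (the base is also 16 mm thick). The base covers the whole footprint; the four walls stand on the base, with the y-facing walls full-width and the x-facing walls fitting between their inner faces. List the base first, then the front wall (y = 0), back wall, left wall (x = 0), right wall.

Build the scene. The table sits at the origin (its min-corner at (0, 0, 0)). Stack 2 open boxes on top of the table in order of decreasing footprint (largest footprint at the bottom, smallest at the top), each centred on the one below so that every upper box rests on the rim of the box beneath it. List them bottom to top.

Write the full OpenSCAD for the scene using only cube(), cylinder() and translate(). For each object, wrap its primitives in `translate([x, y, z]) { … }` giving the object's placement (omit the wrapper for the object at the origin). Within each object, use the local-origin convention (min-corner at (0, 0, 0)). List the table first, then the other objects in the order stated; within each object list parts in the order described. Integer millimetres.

translate([0, 0, 652]) cube([1622, 994, 41]);
translate([60, 60, 0]) cylinder(h = 652, r = 20);
translate([1562, 60, 0]) cylinder(h = 652, r = 20);
translate([60, 934, 0]) cylinder(h = 652, r = 20);
translate([1562, 934, 0]) cylinder(h = 652, r = 20);
translate([676, 243, 693]) {
  cube([270, 508, 25]);
  translate([0, 0, 25]) cube([270, 25, 253]);
  translate([0, 483, 25]) cube([270, 25, 253]);
  translate([0, 25, 25]) cube([25, 458, 253]);
  translate([245, 25, 25]) cube([25, 458, 253]);
}
translate([691, 254, 971]) {
  cube([240, 486, 16]);
  translate([0, 0, 16]) cube([240, 16, 100]);
  translate([0, 470, 16]) cube([240, 16, 100]);
  translate([0, 16, 16]) cube([16, 454, 100]);
  translate([224, 16, 16]) cube([16, 454, 100]);
}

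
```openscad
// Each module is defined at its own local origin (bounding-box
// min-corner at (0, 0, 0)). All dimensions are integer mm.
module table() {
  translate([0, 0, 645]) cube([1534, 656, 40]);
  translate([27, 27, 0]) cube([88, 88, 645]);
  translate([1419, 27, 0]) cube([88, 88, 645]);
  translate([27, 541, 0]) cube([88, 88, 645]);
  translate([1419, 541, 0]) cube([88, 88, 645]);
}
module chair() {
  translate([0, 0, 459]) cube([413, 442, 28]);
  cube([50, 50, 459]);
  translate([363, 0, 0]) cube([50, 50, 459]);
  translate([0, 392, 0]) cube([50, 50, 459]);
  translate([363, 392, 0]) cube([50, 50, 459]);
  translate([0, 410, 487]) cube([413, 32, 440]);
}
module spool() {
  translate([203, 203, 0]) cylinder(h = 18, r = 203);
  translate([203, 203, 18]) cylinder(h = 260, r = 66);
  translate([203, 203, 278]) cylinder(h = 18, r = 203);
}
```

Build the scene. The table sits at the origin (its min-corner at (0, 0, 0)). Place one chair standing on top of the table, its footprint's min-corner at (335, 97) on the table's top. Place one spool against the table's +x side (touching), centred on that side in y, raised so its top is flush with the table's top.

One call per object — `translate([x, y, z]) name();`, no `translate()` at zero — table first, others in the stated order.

table();
translate([335, 97, 685]) chair();
translate([1534, 125, 389]) spool();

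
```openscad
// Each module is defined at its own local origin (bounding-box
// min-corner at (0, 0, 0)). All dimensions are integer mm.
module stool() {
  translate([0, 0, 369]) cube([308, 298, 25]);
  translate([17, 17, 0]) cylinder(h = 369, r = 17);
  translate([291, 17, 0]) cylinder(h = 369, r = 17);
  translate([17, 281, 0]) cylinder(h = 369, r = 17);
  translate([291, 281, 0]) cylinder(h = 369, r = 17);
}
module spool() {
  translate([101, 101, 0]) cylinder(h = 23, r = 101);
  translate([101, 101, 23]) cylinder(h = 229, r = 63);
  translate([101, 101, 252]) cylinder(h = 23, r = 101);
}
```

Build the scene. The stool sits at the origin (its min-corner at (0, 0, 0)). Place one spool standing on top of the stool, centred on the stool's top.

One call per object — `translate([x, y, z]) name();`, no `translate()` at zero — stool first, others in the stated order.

stool();
translate([53, 48, 394]) spool();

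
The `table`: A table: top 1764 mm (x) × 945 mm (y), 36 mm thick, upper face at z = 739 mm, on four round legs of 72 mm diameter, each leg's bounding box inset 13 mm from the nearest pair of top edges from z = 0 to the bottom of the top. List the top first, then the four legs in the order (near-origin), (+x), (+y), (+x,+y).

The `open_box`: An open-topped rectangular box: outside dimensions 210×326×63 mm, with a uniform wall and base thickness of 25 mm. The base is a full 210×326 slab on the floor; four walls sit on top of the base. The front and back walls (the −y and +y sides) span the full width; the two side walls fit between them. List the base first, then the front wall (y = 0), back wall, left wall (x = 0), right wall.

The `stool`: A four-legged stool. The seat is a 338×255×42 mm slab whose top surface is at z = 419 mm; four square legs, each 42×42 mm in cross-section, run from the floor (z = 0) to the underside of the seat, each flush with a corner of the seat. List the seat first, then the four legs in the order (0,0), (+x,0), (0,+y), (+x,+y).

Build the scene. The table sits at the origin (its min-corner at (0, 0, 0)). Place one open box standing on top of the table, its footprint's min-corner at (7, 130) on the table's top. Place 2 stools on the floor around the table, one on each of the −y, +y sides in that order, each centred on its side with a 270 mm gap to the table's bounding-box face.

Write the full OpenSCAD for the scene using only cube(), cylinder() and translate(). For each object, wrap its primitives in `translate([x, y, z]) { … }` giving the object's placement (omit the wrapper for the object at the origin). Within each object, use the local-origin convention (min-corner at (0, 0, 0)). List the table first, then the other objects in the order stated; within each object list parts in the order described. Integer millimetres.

translate([0, 0, 703]) cube([1764, 945, 36]);
translate([49, 49, 0]) cylinder(h = 703, r = 36);
translate([1715, 49, 0]) cylinder(h = 703, r = 36);
translate([49, 896, 0]) cylinder(h = 703, r = 36);
translate([1715, 896, 0]) cylinder(h = 703, r = 36);
translate([7, 130, 739]) {
  cube([210, 326, 25]);
  translate([0, 0, 25]) cube([210, 25, 38]);
  translate([0, 301, 25]) cube([210, 25, 38]);
  translate([0, 25, 25]) cube([25, 276, 38]);
  translate([185, 25, 25]) cube([25, 276, 38]);
}
translate([713, -525, 0]) {
  translate([0, 0, 377]) cube([338, 255, 42]);
  cube([42, 42, 377]);
  translate([296, 0, 0]) cube([42, 42, 377]);
  translate([0, 213, 0]) cube([42, 42, 377]);
  translate([296, 213, 0]) cube([42, 42, 377]);
}
translate([713, 1215, 0]) {
  translate([0, 0, 377]) cube([338, 255, 42]);
  cube([42, 42, 377]);
  translate([296, 0, 0]) cube([42, 42, 377]);
  translate([0, 213, 0]) cube([42, 42, 377]);
  translate([296, 213, 0]) cube([42, 42, 377]);
}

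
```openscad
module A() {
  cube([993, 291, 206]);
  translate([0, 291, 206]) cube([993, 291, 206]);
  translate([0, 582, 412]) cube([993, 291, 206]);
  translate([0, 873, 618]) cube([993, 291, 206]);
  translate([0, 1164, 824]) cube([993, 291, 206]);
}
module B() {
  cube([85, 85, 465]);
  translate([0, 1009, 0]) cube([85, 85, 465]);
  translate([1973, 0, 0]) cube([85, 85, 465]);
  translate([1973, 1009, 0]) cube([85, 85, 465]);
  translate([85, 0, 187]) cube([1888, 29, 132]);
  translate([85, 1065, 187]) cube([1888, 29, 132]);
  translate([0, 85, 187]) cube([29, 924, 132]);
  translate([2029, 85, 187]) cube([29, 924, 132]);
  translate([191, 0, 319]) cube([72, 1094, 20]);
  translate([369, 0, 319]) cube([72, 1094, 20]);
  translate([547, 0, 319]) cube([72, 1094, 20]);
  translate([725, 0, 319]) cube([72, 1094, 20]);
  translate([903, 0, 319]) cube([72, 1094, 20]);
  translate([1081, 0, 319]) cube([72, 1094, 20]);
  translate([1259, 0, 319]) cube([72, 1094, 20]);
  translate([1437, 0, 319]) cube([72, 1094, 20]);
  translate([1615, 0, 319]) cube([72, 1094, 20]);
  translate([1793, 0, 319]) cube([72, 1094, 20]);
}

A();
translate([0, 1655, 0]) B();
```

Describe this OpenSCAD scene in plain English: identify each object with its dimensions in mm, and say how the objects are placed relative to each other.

A is a straight staircase of 5 solid steps. Each step is 993 mm wide (x), 291 mm deep (y, the going) and 206 mm tall (the rise). The first step rests on the floor; each subsequent step sits one going further in +y and one rise higher in +z, directly behind and above the previous step with no overlap.

B is a bed frame 2058 mm long (x) by 1094 mm wide (y). Four 85×85 mm corner posts, 465 mm tall, at the corners of the footprint. Four rails of 29 mm thickness and 132 mm height run between adjacent posts with their undersides at z = 187 mm, their outer faces flush with the outside of the frame (the two x-running rails run between the posts' inner faces; the two y-running rails run between the posts' inner faces). 10 slats, each 72 mm wide (x) and 20 mm thick, lie across the top of the two x-running rails, running the full 1094 mm width of the frame in y; the slats are evenly spaced along x between the inner faces of the end posts with equal gaps (rounded down to the nearest mm) at the −x end and between each pair — any rounding remainder accumulates at the +x end.

The bed frame is on the floor beside the staircase on its +y side.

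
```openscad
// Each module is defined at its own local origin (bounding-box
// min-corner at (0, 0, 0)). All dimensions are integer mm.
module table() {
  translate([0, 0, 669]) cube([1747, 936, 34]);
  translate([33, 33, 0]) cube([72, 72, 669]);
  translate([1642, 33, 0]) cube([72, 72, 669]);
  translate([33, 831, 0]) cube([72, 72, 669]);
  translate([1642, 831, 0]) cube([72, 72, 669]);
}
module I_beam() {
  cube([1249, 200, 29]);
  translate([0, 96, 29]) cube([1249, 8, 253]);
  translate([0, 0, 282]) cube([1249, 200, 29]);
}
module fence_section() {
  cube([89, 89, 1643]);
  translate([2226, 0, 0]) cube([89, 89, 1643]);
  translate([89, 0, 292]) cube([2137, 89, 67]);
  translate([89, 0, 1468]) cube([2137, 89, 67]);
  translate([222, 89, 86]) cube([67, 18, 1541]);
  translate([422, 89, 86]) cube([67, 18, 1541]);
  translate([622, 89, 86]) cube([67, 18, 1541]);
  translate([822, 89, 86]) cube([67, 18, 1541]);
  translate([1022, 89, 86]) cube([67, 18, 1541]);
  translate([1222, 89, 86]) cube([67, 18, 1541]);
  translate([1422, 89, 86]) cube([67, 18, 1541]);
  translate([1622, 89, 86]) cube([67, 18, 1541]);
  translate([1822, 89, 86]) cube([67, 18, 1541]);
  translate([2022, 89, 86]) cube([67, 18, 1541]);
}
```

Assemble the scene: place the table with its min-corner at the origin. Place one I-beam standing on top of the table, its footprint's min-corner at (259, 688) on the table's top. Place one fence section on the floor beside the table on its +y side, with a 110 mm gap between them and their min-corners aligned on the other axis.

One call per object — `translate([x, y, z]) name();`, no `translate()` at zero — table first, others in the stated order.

table();
translate([259, 688, 703]) I_beam();
translate([0, 1046, 0]) fence_section();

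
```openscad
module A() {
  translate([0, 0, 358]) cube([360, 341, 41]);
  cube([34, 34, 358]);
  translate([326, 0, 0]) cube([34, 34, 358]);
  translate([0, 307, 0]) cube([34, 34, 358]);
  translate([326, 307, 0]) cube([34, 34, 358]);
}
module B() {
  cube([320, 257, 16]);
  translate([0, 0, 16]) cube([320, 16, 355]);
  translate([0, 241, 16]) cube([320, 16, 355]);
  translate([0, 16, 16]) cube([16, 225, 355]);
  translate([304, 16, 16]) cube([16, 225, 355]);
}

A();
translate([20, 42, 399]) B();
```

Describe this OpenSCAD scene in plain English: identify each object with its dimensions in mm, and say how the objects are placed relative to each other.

A is a simple wooden stool: a rectangular seat 360 mm (x) by 341 mm (y), 41 mm thick, top face at z = 399 mm, on four square legs, each 34×34 mm in cross-section. The legs rest on z = 0, each flush with a corner of the seat.

B is an open storage box with external size 320×257×371 mm and wall thickness 16 mm (the base is also 16 mm thick). The base covers the whole footprint; the four walls stand on the base, with the y-facing walls full-width and the x-facing walls fitting between their inner faces.

The open box is on top of the stool, centred.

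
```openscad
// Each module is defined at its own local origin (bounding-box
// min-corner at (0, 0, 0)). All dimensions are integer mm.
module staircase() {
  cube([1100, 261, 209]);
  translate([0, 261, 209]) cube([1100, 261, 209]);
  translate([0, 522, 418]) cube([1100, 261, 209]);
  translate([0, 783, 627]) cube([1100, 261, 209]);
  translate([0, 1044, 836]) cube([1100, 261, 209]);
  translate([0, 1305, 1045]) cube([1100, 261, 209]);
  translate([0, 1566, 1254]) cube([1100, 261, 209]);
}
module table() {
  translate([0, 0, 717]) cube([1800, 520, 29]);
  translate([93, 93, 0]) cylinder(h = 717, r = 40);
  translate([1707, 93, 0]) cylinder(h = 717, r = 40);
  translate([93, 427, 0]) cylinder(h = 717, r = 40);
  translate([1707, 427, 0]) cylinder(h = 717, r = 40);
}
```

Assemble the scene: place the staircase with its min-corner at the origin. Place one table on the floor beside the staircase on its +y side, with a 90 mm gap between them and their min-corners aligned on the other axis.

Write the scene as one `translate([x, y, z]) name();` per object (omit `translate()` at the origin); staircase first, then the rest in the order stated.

staircase();
translate([0, 1917, 0]) table();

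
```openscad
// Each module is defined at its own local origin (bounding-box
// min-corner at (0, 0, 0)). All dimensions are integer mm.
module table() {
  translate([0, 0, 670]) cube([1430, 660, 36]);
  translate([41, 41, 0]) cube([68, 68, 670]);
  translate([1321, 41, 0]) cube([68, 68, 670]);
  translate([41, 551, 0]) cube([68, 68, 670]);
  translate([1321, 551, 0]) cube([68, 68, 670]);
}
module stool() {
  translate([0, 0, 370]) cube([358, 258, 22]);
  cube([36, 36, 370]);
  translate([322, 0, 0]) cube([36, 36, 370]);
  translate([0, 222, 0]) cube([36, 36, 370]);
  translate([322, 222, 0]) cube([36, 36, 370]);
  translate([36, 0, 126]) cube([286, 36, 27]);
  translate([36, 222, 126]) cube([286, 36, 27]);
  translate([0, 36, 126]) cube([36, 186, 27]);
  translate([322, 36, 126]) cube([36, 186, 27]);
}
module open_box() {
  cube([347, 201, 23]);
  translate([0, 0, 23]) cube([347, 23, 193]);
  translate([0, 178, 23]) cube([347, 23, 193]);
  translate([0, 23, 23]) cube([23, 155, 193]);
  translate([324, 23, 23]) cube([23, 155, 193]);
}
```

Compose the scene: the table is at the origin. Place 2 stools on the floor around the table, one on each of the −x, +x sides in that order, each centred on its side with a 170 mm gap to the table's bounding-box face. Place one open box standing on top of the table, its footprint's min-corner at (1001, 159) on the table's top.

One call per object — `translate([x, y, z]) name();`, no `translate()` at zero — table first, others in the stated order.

table();
translate([-528, 201, 0]) stool();
translate([1600, 201, 0]) stool();
translate([1001, 159, 706]) open_box();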